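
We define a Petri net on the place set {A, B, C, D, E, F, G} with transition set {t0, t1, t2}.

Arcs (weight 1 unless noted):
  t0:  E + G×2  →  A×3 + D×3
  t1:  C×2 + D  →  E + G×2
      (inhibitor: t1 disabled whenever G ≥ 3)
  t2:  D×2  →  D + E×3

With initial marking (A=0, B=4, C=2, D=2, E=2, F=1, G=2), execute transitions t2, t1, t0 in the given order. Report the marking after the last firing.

(A=3, B=4, C=0, D=3, E=5, F=1, G=2)

step 1: fire t2:  (A=0, B=4, C=2, D=2, E=2, F=1, G=2) → (A=0, B=4, C=2, D=1, E=5, F=1, G=2)
step 2: fire t1:  (A=0, B=4, C=2, D=1, E=5, F=1, G=2) → (A=0, B=4, C=0, D=0, E=6, F=1, G=4)
step 3: fire t0:  (A=0, B=4, C=0, D=0, E=6, F=1, G=4) → (A=3, B=4, C=0, D=3, E=5, F=1, G=2)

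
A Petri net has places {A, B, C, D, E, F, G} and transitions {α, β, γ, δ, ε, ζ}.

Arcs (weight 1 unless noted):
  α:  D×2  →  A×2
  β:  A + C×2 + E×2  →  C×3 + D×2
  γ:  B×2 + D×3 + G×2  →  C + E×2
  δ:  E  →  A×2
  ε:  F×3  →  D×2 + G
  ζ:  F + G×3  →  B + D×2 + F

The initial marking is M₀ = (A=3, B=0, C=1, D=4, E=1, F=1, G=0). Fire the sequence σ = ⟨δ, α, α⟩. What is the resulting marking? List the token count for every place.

(A=9, B=0, C=1, D=0, E=0, F=1, G=0)

step 1: fire δ:  (A=3, B=0, C=1, D=4, E=1, F=1, G=0) → (A=5, B=0, C=1, D=4, E=0, F=1, G=0)
step 2: fire α:  (A=5, B=0, C=1, D=4, E=0, F=1, G=0) → (A=7, B=0, C=1, D=2, E=0, F=1, G=0)
step 3: fire α:  (A=7, B=0, C=1, D=2, E=0, F=1, G=0) → (A=9, B=0, C=1, D=0, E=0, F=1, G=0)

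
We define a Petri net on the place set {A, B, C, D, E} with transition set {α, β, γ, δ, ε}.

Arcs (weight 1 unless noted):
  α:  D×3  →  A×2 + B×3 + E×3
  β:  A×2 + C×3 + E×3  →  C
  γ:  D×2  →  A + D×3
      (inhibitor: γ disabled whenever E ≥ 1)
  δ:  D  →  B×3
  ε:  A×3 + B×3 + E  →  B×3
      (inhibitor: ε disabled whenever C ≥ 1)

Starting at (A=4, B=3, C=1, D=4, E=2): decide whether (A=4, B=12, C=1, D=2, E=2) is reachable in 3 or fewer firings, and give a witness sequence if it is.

NO — not reachable within 3 firings

depth 0: 1 marking
depth 1: 3 markings reached so far
depth 2: 5 markings reached so far
depth 3: 6 markings reached so far
target is not among the 6 markings reachable within 3 steps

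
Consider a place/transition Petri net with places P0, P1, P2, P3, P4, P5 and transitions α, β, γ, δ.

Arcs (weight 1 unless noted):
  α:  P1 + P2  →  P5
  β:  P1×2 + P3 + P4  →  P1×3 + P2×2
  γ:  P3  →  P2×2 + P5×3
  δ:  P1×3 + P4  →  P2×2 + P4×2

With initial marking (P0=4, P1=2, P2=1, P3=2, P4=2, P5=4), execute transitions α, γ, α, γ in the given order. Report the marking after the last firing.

step 1: fire α:  (P0=4, P1=2, P2=1, P3=2, P4=2, P5=4) → (P0=4, P1=1, P2=0, P3=2, P4=2, P5=5)
step 2: fire γ:  (P0=4, P1=1, P2=0, P3=2, P4=2, P5=5) → (P0=4, P1=1, P2=2, P3=1, P4=2, P5=8)
step 3: fire α:  (P0=4, P1=1, P2=2, P3=1, P4=2, P5=8) → (P0=4, P1=0, P2=1, P3=1, P4=2, P5=9)
step 4: fire γ:  (P0=4, P1=0, P2=1, P3=1, P4=2, P5=9) → (P0=4, P1=0, P2=3, P3=0, P4=2, P5=12)

(P0=4, P1=0, P2=3, P3=0, P4=2, P5=12)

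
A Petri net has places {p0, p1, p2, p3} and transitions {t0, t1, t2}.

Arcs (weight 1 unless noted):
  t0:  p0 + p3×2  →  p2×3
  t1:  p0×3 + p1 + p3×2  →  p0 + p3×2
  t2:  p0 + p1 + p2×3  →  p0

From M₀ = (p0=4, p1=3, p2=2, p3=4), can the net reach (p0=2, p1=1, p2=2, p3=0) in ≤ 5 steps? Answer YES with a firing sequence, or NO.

YES — reachable via ⟨t0, t0, t2, t2⟩ (4 firings)

step 1: fire t0:  (p0=4, p1=3, p2=2, p3=4) → (p0=3, p1=3, p2=5, p3=2)
step 2: fire t0:  (p0=3, p1=3, p2=5, p3=2) → (p0=2, p1=3, p2=8, p3=0)
step 3: fire t2:  (p0=2, p1=3, p2=8, p3=0) → (p0=2, p1=2, p2=5, p3=0)
step 4: fire t2:  (p0=2, p1=2, p2=5, p3=0) → (p0=2, p1=1, p2=2, p3=0)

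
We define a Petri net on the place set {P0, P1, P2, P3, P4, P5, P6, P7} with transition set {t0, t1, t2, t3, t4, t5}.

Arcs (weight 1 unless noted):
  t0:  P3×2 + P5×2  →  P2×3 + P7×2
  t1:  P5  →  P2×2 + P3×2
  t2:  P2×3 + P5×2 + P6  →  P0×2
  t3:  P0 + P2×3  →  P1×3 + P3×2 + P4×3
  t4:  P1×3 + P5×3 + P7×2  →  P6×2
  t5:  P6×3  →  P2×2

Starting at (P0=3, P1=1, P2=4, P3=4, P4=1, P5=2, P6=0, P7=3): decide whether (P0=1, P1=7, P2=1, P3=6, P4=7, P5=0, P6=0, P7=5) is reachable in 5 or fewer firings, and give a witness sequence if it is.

YES — reachable via ⟨t0, t3, t3⟩ (3 firings)

step 1: fire t0:  (P0=3, P1=1, P2=4, P3=4, P4=1, P5=2, P6=0, P7=3) → (P0=3, P1=1, P2=7, P3=2, P4=1, P5=0, P6=0, P7=5)
step 2: fire t3:  (P0=3, P1=1, P2=7, P3=2, P4=1, P5=0, P6=0, P7=5) → (P0=2, P1=4, P2=4, P3=4, P4=4, P5=0, P6=0, P7=5)
step 3: fire t3:  (P0=2, P1=4, P2=4, P3=4, P4=4, P5=0, P6=0, P7=5) → (P0=1, P1=7, P2=1, P3=6, P4=7, P5=0, P6=0, P7=5)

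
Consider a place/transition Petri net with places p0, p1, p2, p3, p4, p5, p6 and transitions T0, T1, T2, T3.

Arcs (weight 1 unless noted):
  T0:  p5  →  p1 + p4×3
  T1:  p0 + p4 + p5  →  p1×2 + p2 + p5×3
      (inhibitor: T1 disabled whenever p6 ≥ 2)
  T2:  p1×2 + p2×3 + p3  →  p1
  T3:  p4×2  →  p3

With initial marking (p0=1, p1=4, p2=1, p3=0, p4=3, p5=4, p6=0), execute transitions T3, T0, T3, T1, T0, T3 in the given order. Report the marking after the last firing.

step 1: fire T3:  (p0=1, p1=4, p2=1, p3=0, p4=3, p5=4, p6=0) → (p0=1, p1=4, p2=1, p3=1, p4=1, p5=4, p6=0)
step 2: fire T0:  (p0=1, p1=4, p2=1, p3=1, p4=1, p5=4, p6=0) → (p0=1, p1=5, p2=1, p3=1, p4=4, p5=3, p6=0)
step 3: fire T3:  (p0=1, p1=5, p2=1, p3=1, p4=4, p5=3, p6=0) → (p0=1, p1=5, p2=1, p3=2, p4=2, p5=3, p6=0)
step 4: fire T1:  (p0=1, p1=5, p2=1, p3=2, p4=2, p5=3, p6=0) → (p0=0, p1=7, p2=2, p3=2, p4=1, p5=5, p6=0)
step 5: fire T0:  (p0=0, p1=7, p2=2, p3=2, p4=1, p5=5, p6=0) → (p0=0, p1=8, p2=2, p3=2, p4=4, p5=4, p6=0)
step 6: fire T3:  (p0=0, p1=8, p2=2, p3=2, p4=4, p5=4, p6=0) → (p0=0, p1=8, p2=2, p3=3, p4=2, p5=4, p6=0)

(p0=0, p1=8, p2=2, p3=3, p4=2, p5=4, p6=0)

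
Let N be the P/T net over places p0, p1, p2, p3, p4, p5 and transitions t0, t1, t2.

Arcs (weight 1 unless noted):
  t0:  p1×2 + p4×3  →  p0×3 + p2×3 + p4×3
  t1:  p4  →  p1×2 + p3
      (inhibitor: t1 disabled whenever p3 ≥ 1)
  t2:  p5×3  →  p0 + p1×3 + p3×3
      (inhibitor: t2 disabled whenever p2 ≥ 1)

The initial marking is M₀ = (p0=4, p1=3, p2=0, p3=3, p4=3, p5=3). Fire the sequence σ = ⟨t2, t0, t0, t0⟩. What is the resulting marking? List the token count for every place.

(p0=14, p1=0, p2=9, p3=6, p4=3, p5=0)

step 1: fire t2:  (p0=4, p1=3, p2=0, p3=3, p4=3, p5=3) → (p0=5, p1=6, p2=0, p3=6, p4=3, p5=0)
step 2: fire t0:  (p0=5, p1=6, p2=0, p3=6, p4=3, p5=0) → (p0=8, p1=4, p2=3, p3=6, p4=3, p5=0)
step 3: fire t0:  (p0=8, p1=4, p2=3, p3=6, p4=3, p5=0) → (p0=11, p1=2, p2=6, p3=6, p4=3, p5=0)
step 4: fire t0:  (p0=11, p1=2, p2=6, p3=6, p4=3, p5=0) → (p0=14, p1=0, p2=9, p3=6, p4=3, p5=0)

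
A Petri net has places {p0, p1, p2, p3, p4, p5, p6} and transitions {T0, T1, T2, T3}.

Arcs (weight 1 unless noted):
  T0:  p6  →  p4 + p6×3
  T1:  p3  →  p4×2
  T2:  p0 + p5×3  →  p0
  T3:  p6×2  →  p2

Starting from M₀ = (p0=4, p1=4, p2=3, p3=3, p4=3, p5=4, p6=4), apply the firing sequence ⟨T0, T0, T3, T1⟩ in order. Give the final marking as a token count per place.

(p0=4, p1=4, p2=4, p3=2, p4=7, p5=4, p6=6)

step 1: fire T0:  (p0=4, p1=4, p2=3, p3=3, p4=3, p5=4, p6=4) → (p0=4, p1=4, p2=3, p3=3, p4=4, p5=4, p6=6)
step 2: fire T0:  (p0=4, p1=4, p2=3, p3=3, p4=4, p5=4, p6=6) → (p0=4, p1=4, p2=3, p3=3, p4=5, p5=4, p6=8)
step 3: fire T3:  (p0=4, p1=4, p2=3, p3=3, p4=5, p5=4, p6=8) → (p0=4, p1=4, p2=4, p3=3, p4=5, p5=4, p6=6)
step 4: fire T1:  (p0=4, p1=4, p2=4, p3=3, p4=5, p5=4, p6=6) → (p0=4, p1=4, p2=4, p3=2, p4=7, p5=4, p6=6)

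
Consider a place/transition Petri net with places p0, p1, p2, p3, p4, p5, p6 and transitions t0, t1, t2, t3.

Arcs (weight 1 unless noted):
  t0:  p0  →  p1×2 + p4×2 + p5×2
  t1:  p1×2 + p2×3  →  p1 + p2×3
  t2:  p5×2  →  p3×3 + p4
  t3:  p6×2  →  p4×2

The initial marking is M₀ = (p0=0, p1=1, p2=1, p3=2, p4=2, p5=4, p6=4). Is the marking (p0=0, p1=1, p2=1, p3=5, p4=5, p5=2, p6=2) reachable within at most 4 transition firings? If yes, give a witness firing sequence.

YES — reachable via ⟨t2, t3⟩ (2 firings)

step 1: fire t2:  (p0=0, p1=1, p2=1, p3=2, p4=2, p5=4, p6=4) → (p0=0, p1=1, p2=1, p3=5, p4=3, p5=2, p6=4)
step 2: fire t3:  (p0=0, p1=1, p2=1, p3=5, p4=3, p5=2, p6=4) → (p0=0, p1=1, p2=1, p3=5, p4=5, p5=2, p6=2)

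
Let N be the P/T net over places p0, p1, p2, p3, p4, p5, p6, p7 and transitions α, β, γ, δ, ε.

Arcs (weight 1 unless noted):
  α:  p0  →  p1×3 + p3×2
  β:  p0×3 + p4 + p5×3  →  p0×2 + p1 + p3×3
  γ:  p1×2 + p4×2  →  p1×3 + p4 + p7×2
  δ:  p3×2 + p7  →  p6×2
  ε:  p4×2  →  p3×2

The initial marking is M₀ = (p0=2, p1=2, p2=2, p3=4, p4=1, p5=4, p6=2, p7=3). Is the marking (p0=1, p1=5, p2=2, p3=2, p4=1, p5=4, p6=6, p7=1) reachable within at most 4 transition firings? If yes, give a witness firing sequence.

step 1: fire α:  (p0=2, p1=2, p2=2, p3=4, p4=1, p5=4, p6=2, p7=3) → (p0=1, p1=5, p2=2, p3=6, p4=1, p5=4, p6=2, p7=3)
step 2: fire δ:  (p0=1, p1=5, p2=2, p3=6, p4=1, p5=4, p6=2, p7=3) → (p0=1, p1=5, p2=2, p3=4, p4=1, p5=4, p6=4, p7=2)
step 3: fire δ:  (p0=1, p1=5, p2=2, p3=4, p4=1, p5=4, p6=4, p7=2) → (p0=1, p1=5, p2=2, p3=2, p4=1, p5=4, p6=6, p7=1)

YES — reachable via ⟨α, δ, δ⟩ (3 firings)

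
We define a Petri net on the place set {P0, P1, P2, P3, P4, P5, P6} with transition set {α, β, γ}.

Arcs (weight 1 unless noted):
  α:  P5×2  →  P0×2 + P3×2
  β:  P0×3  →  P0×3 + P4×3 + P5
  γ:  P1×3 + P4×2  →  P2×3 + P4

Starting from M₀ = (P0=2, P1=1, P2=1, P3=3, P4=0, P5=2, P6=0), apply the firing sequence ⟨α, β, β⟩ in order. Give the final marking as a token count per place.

step 1: fire α:  (P0=2, P1=1, P2=1, P3=3, P4=0, P5=2, P6=0) → (P0=4, P1=1, P2=1, P3=5, P4=0, P5=0, P6=0)
step 2: fire β:  (P0=4, P1=1, P2=1, P3=5, P4=0, P5=0, P6=0) → (P0=4, P1=1, P2=1, P3=5, P4=3, P5=1, P6=0)
step 3: fire β:  (P0=4, P1=1, P2=1, P3=5, P4=3, P5=1, P6=0) → (P0=4, P1=1, P2=1, P3=5, P4=6, P5=2, P6=0)

(P0=4, P1=1, P2=1, P3=5, P4=6, P5=2, P6=0)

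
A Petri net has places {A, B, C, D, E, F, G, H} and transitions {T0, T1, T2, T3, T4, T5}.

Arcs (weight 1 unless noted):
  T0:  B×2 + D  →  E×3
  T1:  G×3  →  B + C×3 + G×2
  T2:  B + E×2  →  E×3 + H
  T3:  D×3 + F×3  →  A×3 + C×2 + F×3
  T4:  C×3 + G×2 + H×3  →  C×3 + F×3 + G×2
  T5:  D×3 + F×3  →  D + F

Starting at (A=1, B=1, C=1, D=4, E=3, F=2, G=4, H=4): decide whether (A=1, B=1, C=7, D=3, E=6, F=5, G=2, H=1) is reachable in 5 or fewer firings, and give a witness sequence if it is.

YES — reachable via ⟨T1, T0, T1, T4⟩ (4 firings)

step 1: fire T1:  (A=1, B=1, C=1, D=4, E=3, F=2, G=4, H=4) → (A=1, B=2, C=4, D=4, E=3, F=2, G=3, H=4)
step 2: fire T0:  (A=1, B=2, C=4, D=4, E=3, F=2, G=3, H=4) → (A=1, B=0, C=4, D=3, E=6, F=2, G=3, H=4)
step 3: fire T1:  (A=1, B=0, C=4, D=3, E=6, F=2, G=3, H=4) → (A=1, B=1, C=7, D=3, E=6, F=2, G=2, H=4)
step 4: fire T4:  (A=1, B=1, C=7, D=3, E=6, F=2, G=2, H=4) → (A=1, B=1, C=7, D=3, E=6, F=5, G=2, H=1)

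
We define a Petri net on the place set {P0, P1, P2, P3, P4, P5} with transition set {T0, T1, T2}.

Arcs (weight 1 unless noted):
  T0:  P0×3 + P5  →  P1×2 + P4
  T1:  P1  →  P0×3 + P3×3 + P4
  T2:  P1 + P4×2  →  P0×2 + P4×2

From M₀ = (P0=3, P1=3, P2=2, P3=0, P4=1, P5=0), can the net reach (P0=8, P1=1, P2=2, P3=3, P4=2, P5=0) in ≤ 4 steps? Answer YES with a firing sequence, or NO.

YES — reachable via ⟨T1, T2⟩ (2 firings)

step 1: fire T1:  (P0=3, P1=3, P2=2, P3=0, P4=1, P5=0) → (P0=6, P1=2, P2=2, P3=3, P4=2, P5=0)
step 2: fire T2:  (P0=6, P1=2, P2=2, P3=3, P4=2, P5=0) → (P0=8, P1=1, P2=2, P3=3, P4=2, P5=0)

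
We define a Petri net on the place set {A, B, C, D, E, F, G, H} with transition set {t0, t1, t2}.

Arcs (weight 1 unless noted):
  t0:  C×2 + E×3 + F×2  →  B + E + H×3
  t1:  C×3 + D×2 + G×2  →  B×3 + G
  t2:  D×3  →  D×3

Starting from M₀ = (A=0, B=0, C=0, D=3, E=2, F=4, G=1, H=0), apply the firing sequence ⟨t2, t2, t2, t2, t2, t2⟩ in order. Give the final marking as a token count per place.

step 1: fire t2:  (A=0, B=0, C=0, D=3, E=2, F=4, G=1, H=0) → (A=0, B=0, C=0, D=3, E=2, F=4, G=1, H=0)
step 2: fire t2:  (A=0, B=0, C=0, D=3, E=2, F=4, G=1, H=0) → (A=0, B=0, C=0, D=3, E=2, F=4, G=1, H=0)
step 3: fire t2:  (A=0, B=0, C=0, D=3, E=2, F=4, G=1, H=0) → (A=0, B=0, C=0, D=3, E=2, F=4, G=1, H=0)
step 4: fire t2:  (A=0, B=0, C=0, D=3, E=2, F=4, G=1, H=0) → (A=0, B=0, C=0, D=3, E=2, F=4, G=1, H=0)
step 5: fire t2:  (A=0, B=0, C=0, D=3, E=2, F=4, G=1, H=0) → (A=0, B=0, C=0, D=3, E=2, F=4, G=1, H=0)
step 6: fire t2:  (A=0, B=0, C=0, D=3, E=2, F=4, G=1, H=0) → (A=0, B=0, C=0, D=3, E=2, F=4, G=1, H=0)

(A=0, B=0, C=0, D=3, E=2, F=4, G=1, H=0)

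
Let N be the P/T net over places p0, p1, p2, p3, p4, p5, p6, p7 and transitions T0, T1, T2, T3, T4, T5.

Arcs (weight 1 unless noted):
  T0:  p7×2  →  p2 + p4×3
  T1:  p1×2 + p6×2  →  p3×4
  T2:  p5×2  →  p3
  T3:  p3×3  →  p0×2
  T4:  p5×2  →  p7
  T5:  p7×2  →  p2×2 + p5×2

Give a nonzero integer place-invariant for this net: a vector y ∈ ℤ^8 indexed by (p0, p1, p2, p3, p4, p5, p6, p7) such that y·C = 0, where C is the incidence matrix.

Incidence matrix C (rows=places, cols=transitions):
       T0   T1   T2   T3   T4   T5
   p0   0    0    0    2    0    0
   p1   0   -2    0    0    0    0
   p2   1    0    0    0    0    2
   p3   0    4    1   -3    0    0
   p4   3    0    0    0    0    0
   p5   0    0   -2    0   -2    2
   p6   0   -2    0    0    0    0
   p7  -2    0    0    0    1   -2

Candidate y = [0, 1, 0, 0, 0, 0, -1, 0]; check y·C column-wise:
  col T0: 1·0 + 0·1 + 0·3 + -1·0 + 0·-2 = 0
  col T1: 1·-2 + 0·4 + -1·-2 = 0
  col T2: 1·0 + 0·1 + 0·-2 + -1·0 = 0
  col T3: 0·2 + 1·0 + 0·-3 + -1·0 = 0
  col T4: 1·0 + 0·-2 + -1·0 + 0·1 = 0
  col T5: 1·0 + 0·2 + 0·2 + -1·0 + 0·-2 = 0

y = (p0:0, p1:1, p2:0, p3:0, p4:0, p5:0, p6:-1, p7:0)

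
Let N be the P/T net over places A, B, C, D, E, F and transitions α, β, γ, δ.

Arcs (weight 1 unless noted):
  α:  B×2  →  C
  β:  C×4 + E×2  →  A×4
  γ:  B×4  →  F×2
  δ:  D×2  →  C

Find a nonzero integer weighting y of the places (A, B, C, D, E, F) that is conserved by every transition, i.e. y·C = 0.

Incidence matrix C (rows=places, cols=transitions):
        α    β    γ    δ
    A   0    4    0    0
    B  -2    0   -4    0
    C   1   -4    0    1
    D   0    0    0   -2
    E   0   -2    0    0
    F   0    0    2    0

Candidate y = [1, 0, 0, 0, 2, 0]; check y·C column-wise:
  col α: 1·0 + 0·-2 + 0·1 + 2·0 = 0
  col β: 1·4 + 0·-4 + 2·-2 = 0
  col γ: 1·0 + 0·-4 + 2·0 + 0·2 = 0
  col δ: 1·0 + 0·1 + 0·-2 + 2·0 = 0

y = (A:1, B:0, C:0, D:0, E:2, F:0)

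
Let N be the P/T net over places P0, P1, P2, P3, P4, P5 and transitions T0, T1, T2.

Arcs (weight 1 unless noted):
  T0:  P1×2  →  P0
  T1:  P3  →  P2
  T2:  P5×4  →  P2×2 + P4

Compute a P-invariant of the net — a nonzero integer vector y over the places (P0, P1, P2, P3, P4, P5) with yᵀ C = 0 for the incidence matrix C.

y = (P0:2, P1:1, P2:0, P3:0, P4:0, P5:0)

Incidence matrix C (rows=places, cols=transitions):
       T0   T1   T2
   P0   1    0    0
   P1  -2    0    0
   P2   0    1    2
   P3   0   -1    0
   P4   0    0    1
   P5   0    0   -4

Candidate y = [2, 1, 0, 0, 0, 0]; check y·C column-wise:
  col T0: 2·1 + 1·-2 = 0
  col T1: 2·0 + 1·0 + 0·1 + 0·-1 = 0
  col T2: 2·0 + 1·0 + 0·2 + 0·1 + 0·-4 = 0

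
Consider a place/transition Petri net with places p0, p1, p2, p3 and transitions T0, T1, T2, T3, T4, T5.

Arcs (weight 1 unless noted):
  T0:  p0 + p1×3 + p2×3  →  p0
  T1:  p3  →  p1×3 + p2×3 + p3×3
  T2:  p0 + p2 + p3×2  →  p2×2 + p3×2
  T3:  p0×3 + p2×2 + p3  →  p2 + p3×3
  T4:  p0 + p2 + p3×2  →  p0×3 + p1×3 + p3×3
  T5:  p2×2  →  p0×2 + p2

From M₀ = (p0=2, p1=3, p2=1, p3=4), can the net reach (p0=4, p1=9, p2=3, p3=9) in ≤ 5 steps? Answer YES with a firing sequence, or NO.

YES — reachable via ⟨T1, T0, T1, T4⟩ (4 firings)

step 1: fire T1:  (p0=2, p1=3, p2=1, p3=4) → (p0=2, p1=6, p2=4, p3=6)
step 2: fire T0:  (p0=2, p1=6, p2=4, p3=6) → (p0=2, p1=3, p2=1, p3=6)
step 3: fire T1:  (p0=2, p1=3, p2=1, p3=6) → (p0=2, p1=6, p2=4, p3=8)
step 4: fire T4:  (p0=2, p1=6, p2=4, p3=8) → (p0=4, p1=9, p2=3, p3=9)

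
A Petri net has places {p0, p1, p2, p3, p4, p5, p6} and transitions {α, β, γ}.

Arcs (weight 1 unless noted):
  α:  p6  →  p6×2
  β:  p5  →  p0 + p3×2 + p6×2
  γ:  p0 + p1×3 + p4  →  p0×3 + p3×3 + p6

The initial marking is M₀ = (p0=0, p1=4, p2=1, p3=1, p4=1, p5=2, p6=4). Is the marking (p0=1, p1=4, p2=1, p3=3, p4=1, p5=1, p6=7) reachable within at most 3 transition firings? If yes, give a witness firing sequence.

YES — reachable via ⟨α, β⟩ (2 firings)

step 1: fire α:  (p0=0, p1=4, p2=1, p3=1, p4=1, p5=2, p6=4) → (p0=0, p1=4, p2=1, p3=1, p4=1, p5=2, p6=5)
step 2: fire β:  (p0=0, p1=4, p2=1, p3=1, p4=1, p5=2, p6=5) → (p0=1, p1=4, p2=1, p3=3, p4=1, p5=1, p6=7)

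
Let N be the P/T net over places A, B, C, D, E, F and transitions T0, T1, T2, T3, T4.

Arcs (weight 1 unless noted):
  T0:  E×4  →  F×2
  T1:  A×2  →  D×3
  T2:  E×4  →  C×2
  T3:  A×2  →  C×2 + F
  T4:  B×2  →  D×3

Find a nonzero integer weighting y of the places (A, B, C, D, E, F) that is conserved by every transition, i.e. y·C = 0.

Incidence matrix C (rows=places, cols=transitions):
       T0   T1   T2   T3   T4
    A   0   -2    0   -2    0
    B   0    0    0    0   -2
    C   0    0    2    2    0
    D   0    3    0    0    3
    E  -4    0   -4    0    0
    F   2    0    0    1    0

Candidate y = [3, 3, 2, 2, 1, 2]; check y·C column-wise:
  col T0: 3·0 + 3·0 + 2·0 + 2·0 + 1·-4 + 2·2 = 0
  col T1: 3·-2 + 3·0 + 2·0 + 2·3 + 1·0 + 2·0 = 0
  col T2: 3·0 + 3·0 + 2·2 + 2·0 + 1·-4 + 2·0 = 0
  col T3: 3·-2 + 3·0 + 2·2 + 2·0 + 1·0 + 2·1 = 0
  col T4: 3·0 + 3·-2 + 2·0 + 2·3 + 1·0 + 2·0 = 0

y = (A:3, B:3, C:2, D:2, E:1, F:2)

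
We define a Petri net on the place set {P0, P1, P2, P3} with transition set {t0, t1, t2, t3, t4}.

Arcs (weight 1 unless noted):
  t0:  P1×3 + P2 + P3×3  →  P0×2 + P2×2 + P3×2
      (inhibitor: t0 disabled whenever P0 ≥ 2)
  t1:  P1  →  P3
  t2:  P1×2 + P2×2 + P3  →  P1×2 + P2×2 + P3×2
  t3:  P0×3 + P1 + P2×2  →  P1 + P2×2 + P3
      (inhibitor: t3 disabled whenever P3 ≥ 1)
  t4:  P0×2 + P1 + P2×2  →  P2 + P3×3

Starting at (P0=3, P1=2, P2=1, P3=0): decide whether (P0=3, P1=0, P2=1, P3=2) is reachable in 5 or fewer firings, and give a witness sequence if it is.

YES — reachable via ⟨t1, t1⟩ (2 firings)

step 1: fire t1:  (P0=3, P1=2, P2=1, P3=0) → (P0=3, P1=1, P2=1, P3=1)
step 2: fire t1:  (P0=3, P1=1, P2=1, P3=1) → (P0=3, P1=0, P2=1, P3=2)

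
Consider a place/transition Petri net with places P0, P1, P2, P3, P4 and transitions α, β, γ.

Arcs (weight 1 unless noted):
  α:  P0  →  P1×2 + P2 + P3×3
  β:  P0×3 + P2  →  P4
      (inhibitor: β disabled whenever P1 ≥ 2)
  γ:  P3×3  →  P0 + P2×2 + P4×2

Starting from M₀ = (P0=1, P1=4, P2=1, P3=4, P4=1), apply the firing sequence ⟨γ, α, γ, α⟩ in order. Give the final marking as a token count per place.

(P0=1, P1=8, P2=7, P3=4, P4=5)

step 1: fire γ:  (P0=1, P1=4, P2=1, P3=4, P4=1) → (P0=2, P1=4, P2=3, P3=1, P4=3)
step 2: fire α:  (P0=2, P1=4, P2=3, P3=1, P4=3) → (P0=1, P1=6, P2=4, P3=4, P4=3)
step 3: fire γ:  (P0=1, P1=6, P2=4, P3=4, P4=3) → (P0=2, P1=6, P2=6, P3=1, P4=5)
step 4: fire α:  (P0=2, P1=6, P2=6, P3=1, P4=5) → (P0=1, P1=8, P2=7, P3=4, P4=5)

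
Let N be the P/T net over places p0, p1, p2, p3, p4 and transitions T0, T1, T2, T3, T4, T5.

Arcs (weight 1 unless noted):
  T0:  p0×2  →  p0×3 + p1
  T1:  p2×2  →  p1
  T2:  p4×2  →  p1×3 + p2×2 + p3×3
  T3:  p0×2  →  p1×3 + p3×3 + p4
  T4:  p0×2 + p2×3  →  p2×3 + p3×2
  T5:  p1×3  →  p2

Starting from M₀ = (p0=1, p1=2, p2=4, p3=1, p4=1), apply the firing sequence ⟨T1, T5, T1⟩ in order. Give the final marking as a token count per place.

(p0=1, p1=1, p2=1, p3=1, p4=1)

step 1: fire T1:  (p0=1, p1=2, p2=4, p3=1, p4=1) → (p0=1, p1=3, p2=2, p3=1, p4=1)
step 2: fire T5:  (p0=1, p1=3, p2=2, p3=1, p4=1) → (p0=1, p1=0, p2=3, p3=1, p4=1)
step 3: fire T1:  (p0=1, p1=0, p2=3, p3=1, p4=1) → (p0=1, p1=1, p2=1, p3=1, p4=1)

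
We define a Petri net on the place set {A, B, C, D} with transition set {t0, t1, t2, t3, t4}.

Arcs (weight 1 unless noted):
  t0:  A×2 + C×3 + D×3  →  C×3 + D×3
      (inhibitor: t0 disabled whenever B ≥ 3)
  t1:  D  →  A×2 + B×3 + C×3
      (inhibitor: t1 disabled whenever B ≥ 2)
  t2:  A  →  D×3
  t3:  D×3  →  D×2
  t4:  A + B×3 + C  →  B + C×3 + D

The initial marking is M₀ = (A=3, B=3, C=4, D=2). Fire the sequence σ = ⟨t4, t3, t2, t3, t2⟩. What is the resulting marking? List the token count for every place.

(A=0, B=1, C=6, D=7)

step 1: fire t4:  (A=3, B=3, C=4, D=2) → (A=2, B=1, C=6, D=3)
step 2: fire t3:  (A=2, B=1, C=6, D=3) → (A=2, B=1, C=6, D=2)
step 3: fire t2:  (A=2, B=1, C=6, D=2) → (A=1, B=1, C=6, D=5)
step 4: fire t3:  (A=1, B=1, C=6, D=5) → (A=1, B=1, C=6, D=4)
step 5: fire t2:  (A=1, B=1, C=6, D=4) → (A=0, B=1, C=6, D=7)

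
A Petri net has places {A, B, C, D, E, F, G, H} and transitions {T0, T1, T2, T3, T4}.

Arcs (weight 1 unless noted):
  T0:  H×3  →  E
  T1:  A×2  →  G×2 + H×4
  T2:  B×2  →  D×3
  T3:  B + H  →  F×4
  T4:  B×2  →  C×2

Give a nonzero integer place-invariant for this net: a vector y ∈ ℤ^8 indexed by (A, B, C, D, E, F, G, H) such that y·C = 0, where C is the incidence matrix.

y = (A:0, B:12, C:12, D:8, E:0, F:3, G:0, H:0)

Incidence matrix C (rows=places, cols=transitions):
       T0   T1   T2   T3   T4
    A   0   -2    0    0    0
    B   0    0   -2   -1   -2
    C   0    0    0    0    2
    D   0    0    3    0    0
    E   1    0    0    0    0
    F   0    0    0    4    0
    G   0    2    0    0    0
    H  -3    4    0   -1    0

Candidate y = [0, 12, 12, 8, 0, 3, 0, 0]; check y·C column-wise:
  col T0: 12·0 + 12·0 + 8·0 + 0·1 + 3·0 + 0·-3 = 0
  col T1: 0·-2 + 12·0 + 12·0 + 8·0 + 3·0 + 0·2 + 0·4 = 0
  col T2: 12·-2 + 12·0 + 8·3 + 3·0 = 0
  col T3: 12·-1 + 12·0 + 8·0 + 3·4 + 0·-1 = 0
  col T4: 12·-2 + 12·2 + 8·0 + 3·0 = 0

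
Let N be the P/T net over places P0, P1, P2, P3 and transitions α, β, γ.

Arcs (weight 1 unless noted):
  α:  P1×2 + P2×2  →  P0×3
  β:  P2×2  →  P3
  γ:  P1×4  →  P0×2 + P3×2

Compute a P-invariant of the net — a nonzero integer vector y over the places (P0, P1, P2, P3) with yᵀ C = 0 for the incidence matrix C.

Incidence matrix C (rows=places, cols=transitions):
        α    β    γ
   P0   3    0    2
   P1  -2    0   -4
   P2  -2   -2    0
   P3   0    1    2

Candidate y = [2, 2, 1, 2]; check y·C column-wise:
  col α: 2·3 + 2·-2 + 1·-2 + 2·0 = 0
  col β: 2·0 + 2·0 + 1·-2 + 2·1 = 0
  col γ: 2·2 + 2·-4 + 1·0 + 2·2 = 0

y = (P0:2, P1:2, P2:1, P3:2)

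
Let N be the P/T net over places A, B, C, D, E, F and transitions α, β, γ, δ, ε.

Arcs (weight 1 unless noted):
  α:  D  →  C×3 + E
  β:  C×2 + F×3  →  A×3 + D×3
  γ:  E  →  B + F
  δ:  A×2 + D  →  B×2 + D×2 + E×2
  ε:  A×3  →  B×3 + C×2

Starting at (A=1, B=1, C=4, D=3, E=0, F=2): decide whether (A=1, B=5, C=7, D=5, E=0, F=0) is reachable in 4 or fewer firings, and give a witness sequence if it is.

step 1: fire α:  (A=1, B=1, C=4, D=3, E=0, F=2) → (A=1, B=1, C=7, D=2, E=1, F=2)
step 2: fire γ:  (A=1, B=1, C=7, D=2, E=1, F=2) → (A=1, B=2, C=7, D=2, E=0, F=3)
step 3: fire β:  (A=1, B=2, C=7, D=2, E=0, F=3) → (A=4, B=2, C=5, D=5, E=0, F=0)
step 4: fire ε:  (A=4, B=2, C=5, D=5, E=0, F=0) → (A=1, B=5, C=7, D=5, E=0, F=0)

YES — reachable via ⟨α, γ, β, ε⟩ (4 firings)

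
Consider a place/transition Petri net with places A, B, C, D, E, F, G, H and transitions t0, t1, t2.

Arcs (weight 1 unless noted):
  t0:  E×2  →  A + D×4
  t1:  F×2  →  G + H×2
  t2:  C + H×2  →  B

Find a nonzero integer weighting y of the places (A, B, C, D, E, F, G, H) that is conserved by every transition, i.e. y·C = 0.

Incidence matrix C (rows=places, cols=transitions):
       t0   t1   t2
    A   1    0    0
    B   0    0    1
    C   0    0   -1
    D   4    0    0
    E  -2    0    0
    F   0   -2    0
    G   0    1    0
    H   0    2   -2

Candidate y = [0, 1, 1, 0, 0, 0, 0, 0]; check y·C column-wise:
  col t0: 0·1 + 1·0 + 1·0 + 0·4 + 0·-2 = 0
  col t1: 1·0 + 1·0 + 0·-2 + 0·1 + 0·2 = 0
  col t2: 1·1 + 1·-1 + 0·-2 = 0

y = (A:0, B:1, C:1, D:0, E:0, F:0, G:0, H:0)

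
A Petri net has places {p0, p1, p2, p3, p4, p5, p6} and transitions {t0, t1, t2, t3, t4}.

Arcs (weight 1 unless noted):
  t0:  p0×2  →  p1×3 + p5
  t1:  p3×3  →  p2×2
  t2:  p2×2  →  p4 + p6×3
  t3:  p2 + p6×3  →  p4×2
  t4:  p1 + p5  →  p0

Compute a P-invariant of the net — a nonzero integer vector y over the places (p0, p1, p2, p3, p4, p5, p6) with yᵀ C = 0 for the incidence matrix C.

y = (p0:2, p1:1, p2:0, p3:0, p4:0, p5:1, p6:0)

Incidence matrix C (rows=places, cols=transitions):
       t0   t1   t2   t3   t4
   p0  -2    0    0    0    1
   p1   3    0    0    0   -1
   p2   0    2   -2   -1    0
   p3   0   -3    0    0    0
   p4   0    0    1    2    0
   p5   1    0    0    0   -1
   p6   0    0    3   -3    0

Candidate y = [2, 1, 0, 0, 0, 1, 0]; check y·C column-wise:
  col t0: 2·-2 + 1·3 + 1·1 = 0
  col t1: 2·0 + 1·0 + 0·2 + 0·-3 + 1·0 = 0
  col t2: 2·0 + 1·0 + 0·-2 + 0·1 + 1·0 + 0·3 = 0
  col t3: 2·0 + 1·0 + 0·-1 + 0·2 + 1·0 + 0·-3 = 0
  col t4: 2·1 + 1·-1 + 1·-1 = 0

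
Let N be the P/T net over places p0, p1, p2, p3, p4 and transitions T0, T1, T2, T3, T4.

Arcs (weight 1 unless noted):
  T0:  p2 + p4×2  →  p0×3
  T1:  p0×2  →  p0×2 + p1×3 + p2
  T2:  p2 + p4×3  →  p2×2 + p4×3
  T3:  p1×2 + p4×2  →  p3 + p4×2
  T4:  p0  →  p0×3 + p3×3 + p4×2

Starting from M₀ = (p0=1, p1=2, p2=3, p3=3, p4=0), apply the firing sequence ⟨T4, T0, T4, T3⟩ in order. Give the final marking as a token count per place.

(p0=8, p1=0, p2=2, p3=10, p4=2)

step 1: fire T4:  (p0=1, p1=2, p2=3, p3=3, p4=0) → (p0=3, p1=2, p2=3, p3=6, p4=2)
step 2: fire T0:  (p0=3, p1=2, p2=3, p3=6, p4=2) → (p0=6, p1=2, p2=2, p3=6, p4=0)
step 3: fire T4:  (p0=6, p1=2, p2=2, p3=6, p4=0) → (p0=8, p1=2, p2=2, p3=9, p4=2)
step 4: fire T3:  (p0=8, p1=2, p2=2, p3=9, p4=2) → (p0=8, p1=0, p2=2, p3=10, p4=2)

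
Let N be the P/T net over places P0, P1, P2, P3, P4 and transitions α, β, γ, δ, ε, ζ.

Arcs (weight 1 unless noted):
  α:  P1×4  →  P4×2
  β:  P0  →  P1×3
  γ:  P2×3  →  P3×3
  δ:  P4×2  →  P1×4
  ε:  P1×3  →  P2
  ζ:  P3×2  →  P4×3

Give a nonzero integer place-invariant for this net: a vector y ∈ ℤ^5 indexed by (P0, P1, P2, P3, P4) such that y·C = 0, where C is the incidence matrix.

Incidence matrix C (rows=places, cols=transitions):
        α    β    γ    δ    ε    ζ
   P0   0   -1    0    0    0    0
   P1  -4    3    0    4   -3    0
   P2   0    0   -3    0    1    0
   P3   0    0    3    0    0   -2
   P4   2    0    0   -2    0    3

Candidate y = [3, 1, 3, 3, 2]; check y·C column-wise:
  col α: 3·0 + 1·-4 + 3·0 + 3·0 + 2·2 = 0
  col β: 3·-1 + 1·3 + 3·0 + 3·0 + 2·0 = 0
  col γ: 3·0 + 1·0 + 3·-3 + 3·3 + 2·0 = 0
  col δ: 3·0 + 1·4 + 3·0 + 3·0 + 2·-2 = 0
  col ε: 3·0 + 1·-3 + 3·1 + 3·0 + 2·0 = 0
  col ζ: 3·0 + 1·0 + 3·0 + 3·-2 + 2·3 = 0

y = (P0:3, P1:1, P2:3, P3:3, P4:2)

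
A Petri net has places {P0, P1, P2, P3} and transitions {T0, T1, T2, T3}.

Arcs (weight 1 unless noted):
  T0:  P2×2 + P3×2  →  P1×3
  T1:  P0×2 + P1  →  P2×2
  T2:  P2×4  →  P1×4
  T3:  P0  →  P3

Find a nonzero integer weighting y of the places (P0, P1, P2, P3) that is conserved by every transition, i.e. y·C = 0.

y = (P0:1, P1:2, P2:2, P3:1)

Incidence matrix C (rows=places, cols=transitions):
       T0   T1   T2   T3
   P0   0   -2    0   -1
   P1   3   -1    4    0
   P2  -2    2   -4    0
   P3  -2    0    0    1

Candidate y = [1, 2, 2, 1]; check y·C column-wise:
  col T0: 1·0 + 2·3 + 2·-2 + 1·-2 = 0
  col T1: 1·-2 + 2·-1 + 2·2 + 1·0 = 0
  col T2: 1·0 + 2·4 + 2·-4 + 1·0 = 0
  col T3: 1·-1 + 2·0 + 2·0 + 1·1 = 0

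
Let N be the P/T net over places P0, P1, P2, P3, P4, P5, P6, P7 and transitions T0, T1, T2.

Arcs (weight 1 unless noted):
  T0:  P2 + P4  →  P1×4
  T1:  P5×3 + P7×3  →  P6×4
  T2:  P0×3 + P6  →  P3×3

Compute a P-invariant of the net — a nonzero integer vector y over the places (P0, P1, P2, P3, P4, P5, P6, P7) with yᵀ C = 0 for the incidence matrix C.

Incidence matrix C (rows=places, cols=transitions):
       T0   T1   T2
   P0   0    0   -3
   P1   4    0    0
   P2  -1    0    0
   P3   0    0    3
   P4  -1    0    0
   P5   0   -3    0
   P6   0    4   -1
   P7   0   -3    0

Candidate y = [0, 1, 4, 0, 0, 0, 0, 0]; check y·C column-wise:
  col T0: 1·4 + 4·-1 + 0·-1 = 0
  col T1: 1·0 + 4·0 + 0·-3 + 0·4 + 0·-3 = 0
  col T2: 0·-3 + 1·0 + 4·0 + 0·3 + 0·-1 = 0

y = (P0:0, P1:1, P2:4, P3:0, P4:0, P5:0, P6:0, P7:0)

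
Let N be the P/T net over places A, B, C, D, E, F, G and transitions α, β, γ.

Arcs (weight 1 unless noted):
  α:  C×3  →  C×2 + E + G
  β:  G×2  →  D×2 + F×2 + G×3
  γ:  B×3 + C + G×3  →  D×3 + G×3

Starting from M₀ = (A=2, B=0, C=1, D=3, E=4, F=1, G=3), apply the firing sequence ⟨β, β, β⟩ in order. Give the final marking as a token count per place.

step 1: fire β:  (A=2, B=0, C=1, D=3, E=4, F=1, G=3) → (A=2, B=0, C=1, D=5, E=4, F=3, G=4)
step 2: fire β:  (A=2, B=0, C=1, D=5, E=4, F=3, G=4) → (A=2, B=0, C=1, D=7, E=4, F=5, G=5)
step 3: fire β:  (A=2, B=0, C=1, D=7, E=4, F=5, G=5) → (A=2, B=0, C=1, D=9, E=4, F=7, G=6)

(A=2, B=0, C=1, D=9, E=4, F=7, G=6)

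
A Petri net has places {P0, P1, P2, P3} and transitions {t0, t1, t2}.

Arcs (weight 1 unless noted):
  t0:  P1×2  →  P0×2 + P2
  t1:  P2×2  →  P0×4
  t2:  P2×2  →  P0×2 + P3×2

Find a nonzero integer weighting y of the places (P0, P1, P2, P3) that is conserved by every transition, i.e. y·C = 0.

y = (P0:1, P1:2, P2:2, P3:1)

Incidence matrix C (rows=places, cols=transitions):
       t0   t1   t2
   P0   2    4    2
   P1  -2    0    0
   P2   1   -2   -2
   P3   0    0    2

Candidate y = [1, 2, 2, 1]; check y·C column-wise:
  col t0: 1·2 + 2·-2 + 2·1 + 1·0 = 0
  col t1: 1·4 + 2·0 + 2·-2 + 1·0 = 0
  col t2: 1·2 + 2·0 + 2·-2 + 1·2 = 0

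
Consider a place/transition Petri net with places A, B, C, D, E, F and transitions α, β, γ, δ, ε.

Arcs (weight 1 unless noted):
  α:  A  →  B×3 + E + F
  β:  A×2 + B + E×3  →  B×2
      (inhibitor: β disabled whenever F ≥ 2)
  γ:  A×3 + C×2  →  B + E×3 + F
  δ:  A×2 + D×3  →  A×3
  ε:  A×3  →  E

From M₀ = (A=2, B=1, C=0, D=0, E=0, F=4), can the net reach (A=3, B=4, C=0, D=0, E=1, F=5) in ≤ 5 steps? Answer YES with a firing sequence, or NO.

depth 0: 1 marking
depth 1: 2 markings reached so far
depth 2: 3 markings reached so far
depth 3: 3 markings reached so far
(frontier empty at depth 3; search complete)
target is not among the 3 markings reachable within 5 steps

NO — not reachable within 5 firings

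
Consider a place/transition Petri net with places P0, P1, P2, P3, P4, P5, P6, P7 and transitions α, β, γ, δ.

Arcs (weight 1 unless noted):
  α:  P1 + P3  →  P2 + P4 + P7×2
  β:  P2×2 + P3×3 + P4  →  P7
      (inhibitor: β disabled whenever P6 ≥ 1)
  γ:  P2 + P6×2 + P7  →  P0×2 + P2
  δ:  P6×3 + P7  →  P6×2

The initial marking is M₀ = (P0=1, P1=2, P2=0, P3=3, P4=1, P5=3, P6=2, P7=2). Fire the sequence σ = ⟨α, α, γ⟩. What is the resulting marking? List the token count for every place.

(P0=3, P1=0, P2=2, P3=1, P4=3, P5=3, P6=0, P7=5)

step 1: fire α:  (P0=1, P1=2, P2=0, P3=3, P4=1, P5=3, P6=2, P7=2) → (P0=1, P1=1, P2=1, P3=2, P4=2, P5=3, P6=2, P7=4)
step 2: fire α:  (P0=1, P1=1, P2=1, P3=2, P4=2, P5=3, P6=2, P7=4) → (P0=1, P1=0, P2=2, P3=1, P4=3, P5=3, P6=2, P7=6)
step 3: fire γ:  (P0=1, P1=0, P2=2, P3=1, P4=3, P5=3, P6=2, P7=6) → (P0=3, P1=0, P2=2, P3=1, P4=3, P5=3, P6=0, P7=5)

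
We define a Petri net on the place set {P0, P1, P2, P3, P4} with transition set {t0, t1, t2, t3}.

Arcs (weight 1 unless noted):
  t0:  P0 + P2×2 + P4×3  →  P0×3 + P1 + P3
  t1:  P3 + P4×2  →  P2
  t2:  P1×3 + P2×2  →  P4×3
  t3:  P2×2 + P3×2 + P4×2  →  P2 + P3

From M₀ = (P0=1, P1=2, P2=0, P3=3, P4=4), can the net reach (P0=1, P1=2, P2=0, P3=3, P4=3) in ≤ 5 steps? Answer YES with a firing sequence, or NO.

NO — not reachable within 5 firings

depth 0: 1 marking
depth 1: 2 markings reached so far
depth 2: 3 markings reached so far
depth 3: 3 markings reached so far
(frontier empty at depth 3; search complete)
target is not among the 3 markings reachable within 5 steps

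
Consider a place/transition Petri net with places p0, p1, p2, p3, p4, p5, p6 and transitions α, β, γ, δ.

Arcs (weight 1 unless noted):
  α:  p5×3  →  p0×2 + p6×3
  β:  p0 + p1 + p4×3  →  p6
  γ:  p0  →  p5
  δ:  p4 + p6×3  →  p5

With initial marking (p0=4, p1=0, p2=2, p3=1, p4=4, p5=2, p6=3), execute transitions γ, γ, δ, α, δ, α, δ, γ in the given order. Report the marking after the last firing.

step 1: fire γ:  (p0=4, p1=0, p2=2, p3=1, p4=4, p5=2, p6=3) → (p0=3, p1=0, p2=2, p3=1, p4=4, p5=3, p6=3)
step 2: fire γ:  (p0=3, p1=0, p2=2, p3=1, p4=4, p5=3, p6=3) → (p0=2, p1=0, p2=2, p3=1, p4=4, p5=4, p6=3)
step 3: fire δ:  (p0=2, p1=0, p2=2, p3=1, p4=4, p5=4, p6=3) → (p0=2, p1=0, p2=2, p3=1, p4=3, p5=5, p6=0)
step 4: fire α:  (p0=2, p1=0, p2=2, p3=1, p4=3, p5=5, p6=0) → (p0=4, p1=0, p2=2, p3=1, p4=3, p5=2, p6=3)
step 5: fire δ:  (p0=4, p1=0, p2=2, p3=1, p4=3, p5=2, p6=3) → (p0=4, p1=0, p2=2, p3=1, p4=2, p5=3, p6=0)
step 6: fire α:  (p0=4, p1=0, p2=2, p3=1, p4=2, p5=3, p6=0) → (p0=6, p1=0, p2=2, p3=1, p4=2, p5=0, p6=3)
step 7: fire δ:  (p0=6, p1=0, p2=2, p3=1, p4=2, p5=0, p6=3) → (p0=6, p1=0, p2=2, p3=1, p4=1, p5=1, p6=0)
step 8: fire γ:  (p0=6, p1=0, p2=2, p3=1, p4=1, p5=1, p6=0) → (p0=5, p1=0, p2=2, p3=1, p4=1, p5=2, p6=0)

(p0=5, p1=0, p2=2, p3=1, p4=1, p5=2, p6=0)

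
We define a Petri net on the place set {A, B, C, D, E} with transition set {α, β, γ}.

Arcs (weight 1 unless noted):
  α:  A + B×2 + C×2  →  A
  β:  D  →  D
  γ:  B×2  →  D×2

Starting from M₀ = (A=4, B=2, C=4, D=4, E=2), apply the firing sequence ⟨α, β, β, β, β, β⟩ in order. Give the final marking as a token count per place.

(A=4, B=0, C=2, D=4, E=2)

step 1: fire α:  (A=4, B=2, C=4, D=4, E=2) → (A=4, B=0, C=2, D=4, E=2)
step 2: fire β:  (A=4, B=0, C=2, D=4, E=2) → (A=4, B=0, C=2, D=4, E=2)
step 3: fire β:  (A=4, B=0, C=2, D=4, E=2) → (A=4, B=0, C=2, D=4, E=2)
step 4: fire β:  (A=4, B=0, C=2, D=4, E=2) → (A=4, B=0, C=2, D=4, E=2)
step 5: fire β:  (A=4, B=0, C=2, D=4, E=2) → (A=4, B=0, C=2, D=4, E=2)
step 6: fire β:  (A=4, B=0, C=2, D=4, E=2) → (A=4, B=0, C=2, D=4, E=2)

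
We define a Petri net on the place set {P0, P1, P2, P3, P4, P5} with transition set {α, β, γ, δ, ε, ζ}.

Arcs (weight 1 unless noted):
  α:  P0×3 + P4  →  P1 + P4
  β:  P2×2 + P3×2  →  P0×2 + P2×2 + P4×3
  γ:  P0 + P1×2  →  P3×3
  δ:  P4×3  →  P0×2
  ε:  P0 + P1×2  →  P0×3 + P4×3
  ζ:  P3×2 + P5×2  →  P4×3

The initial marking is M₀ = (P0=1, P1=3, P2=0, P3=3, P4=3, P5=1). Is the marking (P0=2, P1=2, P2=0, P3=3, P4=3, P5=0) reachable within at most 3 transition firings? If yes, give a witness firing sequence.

NO — not reachable within 3 firings

depth 0: 1 marking
depth 1: 4 markings reached so far
depth 2: 7 markings reached so far
depth 3: 9 markings reached so far
target is not among the 9 markings reachable within 3 steps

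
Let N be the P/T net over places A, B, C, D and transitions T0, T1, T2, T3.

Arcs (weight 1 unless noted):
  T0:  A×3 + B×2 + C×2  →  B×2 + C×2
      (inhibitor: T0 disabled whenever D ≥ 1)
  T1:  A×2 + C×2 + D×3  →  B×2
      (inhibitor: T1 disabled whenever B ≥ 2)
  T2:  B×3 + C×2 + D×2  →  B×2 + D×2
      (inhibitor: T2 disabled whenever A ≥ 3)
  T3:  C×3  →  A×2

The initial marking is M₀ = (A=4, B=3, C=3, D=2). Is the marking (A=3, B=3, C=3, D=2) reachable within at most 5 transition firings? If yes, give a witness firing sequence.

depth 0: 1 marking
depth 1: 2 markings reached so far
depth 2: 2 markings reached so far
(frontier empty at depth 2; search complete)
target is not among the 2 markings reachable within 5 steps

NO — not reachable within 5 firings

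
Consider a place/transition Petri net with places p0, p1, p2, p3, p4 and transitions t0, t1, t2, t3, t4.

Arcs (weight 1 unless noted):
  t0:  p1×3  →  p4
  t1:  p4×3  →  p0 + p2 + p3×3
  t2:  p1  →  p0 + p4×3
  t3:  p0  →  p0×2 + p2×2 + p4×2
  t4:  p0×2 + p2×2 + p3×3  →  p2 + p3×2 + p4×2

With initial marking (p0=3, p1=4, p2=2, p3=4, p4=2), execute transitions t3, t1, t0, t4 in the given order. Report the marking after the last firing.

step 1: fire t3:  (p0=3, p1=4, p2=2, p3=4, p4=2) → (p0=4, p1=4, p2=4, p3=4, p4=4)
step 2: fire t1:  (p0=4, p1=4, p2=4, p3=4, p4=4) → (p0=5, p1=4, p2=5, p3=7, p4=1)
step 3: fire t0:  (p0=5, p1=4, p2=5, p3=7, p4=1) → (p0=5, p1=1, p2=5, p3=7, p4=2)
step 4: fire t4:  (p0=5, p1=1, p2=5, p3=7, p4=2) → (p0=3, p1=1, p2=4, p3=6, p4=4)

(p0=3, p1=1, p2=4, p3=6, p4=4)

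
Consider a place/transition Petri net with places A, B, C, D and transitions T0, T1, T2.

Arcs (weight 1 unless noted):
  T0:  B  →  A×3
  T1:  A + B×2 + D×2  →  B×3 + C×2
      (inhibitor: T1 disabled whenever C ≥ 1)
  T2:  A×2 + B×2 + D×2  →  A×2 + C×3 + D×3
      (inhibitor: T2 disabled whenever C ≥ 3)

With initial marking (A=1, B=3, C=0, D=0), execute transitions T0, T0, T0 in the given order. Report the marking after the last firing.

(A=10, B=0, C=0, D=0)

step 1: fire T0:  (A=1, B=3, C=0, D=0) → (A=4, B=2, C=0, D=0)
step 2: fire T0:  (A=4, B=2, C=0, D=0) → (A=7, B=1, C=0, D=0)
step 3: fire T0:  (A=7, B=1, C=0, D=0) → (A=10, B=0, C=0, D=0)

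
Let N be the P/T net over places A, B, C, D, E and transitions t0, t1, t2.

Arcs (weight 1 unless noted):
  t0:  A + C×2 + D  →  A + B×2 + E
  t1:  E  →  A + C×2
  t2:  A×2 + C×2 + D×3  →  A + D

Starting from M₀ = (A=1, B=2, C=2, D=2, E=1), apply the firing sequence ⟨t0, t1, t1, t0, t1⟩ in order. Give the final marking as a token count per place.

(A=4, B=6, C=4, D=0, E=0)

step 1: fire t0:  (A=1, B=2, C=2, D=2, E=1) → (A=1, B=4, C=0, D=1, E=2)
step 2: fire t1:  (A=1, B=4, C=0, D=1, E=2) → (A=2, B=4, C=2, D=1, E=1)
step 3: fire t1:  (A=2, B=4, C=2, D=1, E=1) → (A=3, B=4, C=4, D=1, E=0)
step 4: fire t0:  (A=3, B=4, C=4, D=1, E=0) → (A=3, B=6, C=2, D=0, E=1)
step 5: fire t1:  (A=3, B=6, C=2, D=0, E=1) → (A=4, B=6, C=4, D=0, E=0)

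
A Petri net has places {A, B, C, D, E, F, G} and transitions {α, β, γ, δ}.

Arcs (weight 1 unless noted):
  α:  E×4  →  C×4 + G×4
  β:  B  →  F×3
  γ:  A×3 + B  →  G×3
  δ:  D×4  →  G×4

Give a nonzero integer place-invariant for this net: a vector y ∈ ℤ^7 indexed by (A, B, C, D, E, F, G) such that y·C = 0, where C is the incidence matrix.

y = (A:0, B:0, C:1, D:0, E:1, F:0, G:0)

Incidence matrix C (rows=places, cols=transitions):
        α    β    γ    δ
    A   0    0   -3    0
    B   0   -1   -1    0
    C   4    0    0    0
    D   0    0    0   -4
    E  -4    0    0    0
    F   0    3    0    0
    G   4    0    3    4

Candidate y = [0, 0, 1, 0, 1, 0, 0]; check y·C column-wise:
  col α: 1·4 + 1·-4 + 0·4 = 0
  col β: 0·-1 + 1·0 + 1·0 + 0·3 = 0
  col γ: 0·-3 + 0·-1 + 1·0 + 1·0 + 0·3 = 0
  col δ: 1·0 + 0·-4 + 1·0 + 0·4 = 0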